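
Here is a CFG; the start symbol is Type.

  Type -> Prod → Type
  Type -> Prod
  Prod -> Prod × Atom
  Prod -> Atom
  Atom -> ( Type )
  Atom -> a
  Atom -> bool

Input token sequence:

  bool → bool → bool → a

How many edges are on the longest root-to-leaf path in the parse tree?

[Type [Prod [Atom bool]] → [Type [Prod [Atom bool]] → [Type [Prod [Atom bool]] → [Type [Prod [Atom a]]]]]]

6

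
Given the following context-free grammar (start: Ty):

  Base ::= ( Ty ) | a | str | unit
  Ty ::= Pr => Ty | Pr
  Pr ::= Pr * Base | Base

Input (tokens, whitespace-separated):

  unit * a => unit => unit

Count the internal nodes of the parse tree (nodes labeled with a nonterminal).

[Ty [Pr [Pr [Base unit]] * [Base a]] => [Ty [Pr [Base unit]] => [Ty [Pr [Base unit]]]]]

11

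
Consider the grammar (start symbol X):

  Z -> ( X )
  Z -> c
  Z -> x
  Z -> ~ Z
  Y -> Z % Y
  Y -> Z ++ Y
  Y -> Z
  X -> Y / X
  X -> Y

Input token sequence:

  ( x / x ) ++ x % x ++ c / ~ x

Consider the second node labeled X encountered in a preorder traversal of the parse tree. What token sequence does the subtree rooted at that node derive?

[X [Y [Z ( [X [Y [Z x]] / [X [Y [Z x]]]] )] ++ [Y [Z x] % [Y [Z x] ++ [Y [Z c]]]]] / [X [Y [Z ~ [Z x]]]]]

x / x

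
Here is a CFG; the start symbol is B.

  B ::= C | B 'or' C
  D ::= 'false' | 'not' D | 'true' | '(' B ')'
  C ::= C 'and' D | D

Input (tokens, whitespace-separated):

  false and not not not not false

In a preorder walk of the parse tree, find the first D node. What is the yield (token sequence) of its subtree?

[B [C [C [D false]] and [D not [D not [D not [D not [D false]]]]]]]

false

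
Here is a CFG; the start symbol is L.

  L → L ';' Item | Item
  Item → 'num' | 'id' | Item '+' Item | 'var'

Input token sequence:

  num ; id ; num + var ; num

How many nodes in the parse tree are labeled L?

[L [L [L [L [Item num]] ; [Item id]] ; [Item [Item num] + [Item var]]] ; [Item num]]

4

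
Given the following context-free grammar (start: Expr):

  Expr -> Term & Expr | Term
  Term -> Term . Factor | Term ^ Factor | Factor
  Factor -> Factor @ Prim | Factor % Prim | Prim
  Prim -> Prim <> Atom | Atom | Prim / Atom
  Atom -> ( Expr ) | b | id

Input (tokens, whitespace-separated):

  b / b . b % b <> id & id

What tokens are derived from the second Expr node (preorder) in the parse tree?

[Expr [Term [Term [Factor [Prim [Prim [Atom b]] / [Atom b]]]] . [Factor [Factor [Prim [Atom b]]] % [Prim [Prim [Atom b]] <> [Atom id]]]] & [Expr [Term [Factor [Prim [Atom id]]]]]]

id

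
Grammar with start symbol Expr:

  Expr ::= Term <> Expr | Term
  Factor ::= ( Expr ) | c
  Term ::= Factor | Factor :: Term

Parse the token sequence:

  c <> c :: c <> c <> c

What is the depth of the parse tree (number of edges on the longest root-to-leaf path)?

[Expr [Term [Factor c]] <> [Expr [Term [Factor c] :: [Term [Factor c]]] <> [Expr [Term [Factor c]] <> [Expr [Term [Factor c]]]]]]

6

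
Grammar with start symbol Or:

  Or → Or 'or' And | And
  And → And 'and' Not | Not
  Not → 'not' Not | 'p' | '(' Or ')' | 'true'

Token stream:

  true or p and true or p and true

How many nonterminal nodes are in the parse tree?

13

[Or [Or [Or [And [Not true]]] or [And [And [Not p]] and [Not true]]] or [And [And [Not p]] and [Not true]]]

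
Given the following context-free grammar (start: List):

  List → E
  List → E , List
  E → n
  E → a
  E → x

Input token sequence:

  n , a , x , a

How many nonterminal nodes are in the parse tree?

8

[List [E n] , [List [E a] , [List [E x] , [List [E a]]]]]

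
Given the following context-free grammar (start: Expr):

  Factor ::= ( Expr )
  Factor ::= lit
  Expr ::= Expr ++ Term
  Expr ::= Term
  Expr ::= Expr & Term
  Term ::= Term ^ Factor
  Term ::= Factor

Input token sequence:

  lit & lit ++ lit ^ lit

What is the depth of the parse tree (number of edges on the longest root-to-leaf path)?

[Expr [Expr [Expr [Term [Factor lit]]] & [Term [Factor lit]]] ++ [Term [Term [Factor lit]] ^ [Factor lit]]]

5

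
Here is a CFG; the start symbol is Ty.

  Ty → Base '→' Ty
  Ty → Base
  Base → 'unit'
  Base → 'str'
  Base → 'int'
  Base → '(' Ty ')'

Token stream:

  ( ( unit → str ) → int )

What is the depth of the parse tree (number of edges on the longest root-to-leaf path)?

7

[Ty [Base ( [Ty [Base ( [Ty [Base unit] → [Ty [Base str]]] )] → [Ty [Base int]]] )]]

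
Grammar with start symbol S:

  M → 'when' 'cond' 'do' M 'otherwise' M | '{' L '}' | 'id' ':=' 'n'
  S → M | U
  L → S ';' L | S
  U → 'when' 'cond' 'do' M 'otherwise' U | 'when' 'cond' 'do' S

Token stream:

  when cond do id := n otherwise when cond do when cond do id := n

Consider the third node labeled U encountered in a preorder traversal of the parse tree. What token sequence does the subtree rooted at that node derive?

when cond do id := n

[S [U when cond do [M id := n] otherwise [U when cond do [S [U when cond do [S [M id := n]]]]]]]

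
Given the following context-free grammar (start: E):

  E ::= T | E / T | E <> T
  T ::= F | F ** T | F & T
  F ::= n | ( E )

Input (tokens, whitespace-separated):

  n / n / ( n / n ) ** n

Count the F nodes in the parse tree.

6

[E [E [E [T [F n]]] / [T [F n]]] / [T [F ( [E [E [T [F n]]] / [T [F n]]] )] ** [T [F n]]]]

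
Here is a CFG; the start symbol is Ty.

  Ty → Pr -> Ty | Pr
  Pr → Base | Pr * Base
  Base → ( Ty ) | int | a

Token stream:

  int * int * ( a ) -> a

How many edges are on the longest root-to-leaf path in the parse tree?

6

[Ty [Pr [Pr [Pr [Base int]] * [Base int]] * [Base ( [Ty [Pr [Base a]]] )]] -> [Ty [Pr [Base a]]]]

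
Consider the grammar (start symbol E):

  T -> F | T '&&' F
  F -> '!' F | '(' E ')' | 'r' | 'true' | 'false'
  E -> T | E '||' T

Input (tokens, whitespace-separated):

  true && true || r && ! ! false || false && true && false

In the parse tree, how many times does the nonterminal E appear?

3

[E [E [E [T [T [F true]] && [F true]]] || [T [T [F r]] && [F ! [F ! [F false]]]]] || [T [T [T [F false]] && [F true]] && [F false]]]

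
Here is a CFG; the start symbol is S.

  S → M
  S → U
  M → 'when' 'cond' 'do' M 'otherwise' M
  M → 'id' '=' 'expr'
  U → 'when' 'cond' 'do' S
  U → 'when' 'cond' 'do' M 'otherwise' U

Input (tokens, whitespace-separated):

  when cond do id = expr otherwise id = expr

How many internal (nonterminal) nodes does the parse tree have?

4

[S [M when cond do [M id = expr] otherwise [M id = expr]]]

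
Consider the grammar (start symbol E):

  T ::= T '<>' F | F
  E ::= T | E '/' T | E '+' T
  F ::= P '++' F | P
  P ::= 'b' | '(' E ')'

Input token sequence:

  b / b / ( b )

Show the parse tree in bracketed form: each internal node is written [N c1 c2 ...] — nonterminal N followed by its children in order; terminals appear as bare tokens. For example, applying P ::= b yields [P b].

[E [E [E [T [F [P b]]]] / [T [F [P b]]]] / [T [F [P ( [E [T [F [P b]]]] )]]]]

E
E / T
E / T / T
T / T / T
F / T / T
P / T / T
b / T / T
b / F / T
b / P / T
b / b / T
b / b / F
b / b / P
b / b / ( E )
b / b / ( T )
b / b / ( F )
b / b / ( P )
b / b / ( b )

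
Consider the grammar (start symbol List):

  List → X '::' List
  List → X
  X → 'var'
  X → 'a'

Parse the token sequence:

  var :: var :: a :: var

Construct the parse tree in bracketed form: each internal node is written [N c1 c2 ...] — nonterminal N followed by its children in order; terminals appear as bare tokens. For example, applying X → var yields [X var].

List
X :: List
var :: List
var :: X :: List
var :: var :: List
var :: var :: X :: List
var :: var :: a :: List
var :: var :: a :: X
var :: var :: a :: var

[List [X var] :: [List [X var] :: [List [X a] :: [List [X var]]]]]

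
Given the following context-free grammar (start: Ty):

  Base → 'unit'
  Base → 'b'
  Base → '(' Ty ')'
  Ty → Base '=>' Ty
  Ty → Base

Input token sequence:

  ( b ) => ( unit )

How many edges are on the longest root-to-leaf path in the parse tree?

5

[Ty [Base ( [Ty [Base b]] )] => [Ty [Base ( [Ty [Base unit]] )]]]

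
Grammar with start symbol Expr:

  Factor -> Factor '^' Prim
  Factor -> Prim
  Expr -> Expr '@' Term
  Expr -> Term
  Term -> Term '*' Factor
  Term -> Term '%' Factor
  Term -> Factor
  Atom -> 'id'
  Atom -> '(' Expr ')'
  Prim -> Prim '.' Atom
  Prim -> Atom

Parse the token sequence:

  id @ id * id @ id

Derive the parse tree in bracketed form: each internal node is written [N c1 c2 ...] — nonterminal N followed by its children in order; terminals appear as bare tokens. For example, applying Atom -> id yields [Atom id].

[Expr [Expr [Expr [Term [Factor [Prim [Atom id]]]]] @ [Term [Term [Factor [Prim [Atom id]]]] * [Factor [Prim [Atom id]]]]] @ [Term [Factor [Prim [Atom id]]]]]

Expr
Expr @ Term
Expr @ Term @ Term
Term @ Term @ Term
Factor @ Term @ Term
Prim @ Term @ Term
Atom @ Term @ Term
id @ Term @ Term
id @ Term * Factor @ Term
id @ Factor * Factor @ Term
id @ Prim * Factor @ Term
id @ Atom * Factor @ Term
id @ id * Factor @ Term
id @ id * Prim @ Term
id @ id * Atom @ Term
id @ id * id @ Term
id @ id * id @ Factor
id @ id * id @ Prim
id @ id * id @ Atom
id @ id * id @ id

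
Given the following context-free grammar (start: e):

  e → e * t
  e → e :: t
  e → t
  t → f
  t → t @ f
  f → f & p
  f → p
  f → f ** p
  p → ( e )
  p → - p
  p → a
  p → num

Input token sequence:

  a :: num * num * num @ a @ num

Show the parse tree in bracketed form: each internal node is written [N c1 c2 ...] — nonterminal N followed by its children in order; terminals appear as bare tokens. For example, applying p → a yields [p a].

e
e * t
e * t * t
e :: t * t * t
t :: t * t * t
f :: t * t * t
p :: t * t * t
a :: t * t * t
a :: f * t * t
a :: p * t * t
a :: num * t * t
a :: num * f * t
a :: num * p * t
a :: num * num * t
a :: num * num * t @ f
a :: num * num * t @ f @ f
a :: num * num * f @ f @ f
a :: num * num * p @ f @ f
a :: num * num * num @ f @ f
a :: num * num * num @ p @ f
a :: num * num * num @ a @ f
a :: num * num * num @ a @ p
a :: num * num * num @ a @ num

[e [e [e [e [t [f [p a]]]] :: [t [f [p num]]]] * [t [f [p num]]]] * [t [t [t [f [p num]]] @ [f [p a]]] @ [f [p num]]]]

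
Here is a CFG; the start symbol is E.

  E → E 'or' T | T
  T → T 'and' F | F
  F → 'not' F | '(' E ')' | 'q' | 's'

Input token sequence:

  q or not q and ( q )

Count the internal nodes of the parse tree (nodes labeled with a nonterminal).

12

[E [E [T [F q]]] or [T [T [F not [F q]]] and [F ( [E [T [F q]]] )]]]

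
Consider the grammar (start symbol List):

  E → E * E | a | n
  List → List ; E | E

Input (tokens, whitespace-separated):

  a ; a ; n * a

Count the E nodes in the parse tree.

5

[List [List [List [E a]] ; [E a]] ; [E [E n] * [E a]]]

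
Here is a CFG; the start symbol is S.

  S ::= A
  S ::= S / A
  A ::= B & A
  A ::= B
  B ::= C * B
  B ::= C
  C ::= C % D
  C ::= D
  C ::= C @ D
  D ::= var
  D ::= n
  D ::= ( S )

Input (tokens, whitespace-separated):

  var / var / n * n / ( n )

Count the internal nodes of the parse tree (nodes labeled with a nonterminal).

[S [S [S [S [A [B [C [D var]]]]] / [A [B [C [D var]]]]] / [A [B [C [D n]] * [B [C [D n]]]]]] / [A [B [C [D ( [S [A [B [C [D n]]]]] )]]]]]

28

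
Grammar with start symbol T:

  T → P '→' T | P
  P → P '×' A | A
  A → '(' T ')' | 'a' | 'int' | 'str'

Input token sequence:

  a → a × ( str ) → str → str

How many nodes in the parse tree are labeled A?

[T [P [A a]] → [T [P [P [A a]] × [A ( [T [P [A str]]] )]] → [T [P [A str]] → [T [P [A str]]]]]]

6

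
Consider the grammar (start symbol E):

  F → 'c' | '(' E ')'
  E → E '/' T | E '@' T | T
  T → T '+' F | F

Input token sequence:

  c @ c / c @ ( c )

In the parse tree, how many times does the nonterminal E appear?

[E [E [E [E [T [F c]]] @ [T [F c]]] / [T [F c]]] @ [T [F ( [E [T [F c]]] )]]]

5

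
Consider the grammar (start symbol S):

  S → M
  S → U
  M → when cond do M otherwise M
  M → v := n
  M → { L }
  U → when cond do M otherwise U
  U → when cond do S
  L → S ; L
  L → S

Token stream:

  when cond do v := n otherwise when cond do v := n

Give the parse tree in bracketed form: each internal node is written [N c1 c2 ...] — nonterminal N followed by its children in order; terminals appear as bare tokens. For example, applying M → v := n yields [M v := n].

S
U
when cond do M otherwise U
when cond do v := n otherwise U
when cond do v := n otherwise when cond do S
when cond do v := n otherwise when cond do M
when cond do v := n otherwise when cond do v := n

[S [U when cond do [M v := n] otherwise [U when cond do [S [M v := n]]]]]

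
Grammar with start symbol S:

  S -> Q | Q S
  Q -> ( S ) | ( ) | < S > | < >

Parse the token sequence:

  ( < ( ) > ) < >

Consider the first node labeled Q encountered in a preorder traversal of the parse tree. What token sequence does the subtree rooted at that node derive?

( < ( ) > )

[S [Q ( [S [Q < [S [Q ( )]] >]] )] [S [Q < >]]]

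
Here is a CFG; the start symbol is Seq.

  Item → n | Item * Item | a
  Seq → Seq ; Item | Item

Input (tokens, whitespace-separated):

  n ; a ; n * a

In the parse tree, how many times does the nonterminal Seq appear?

[Seq [Seq [Seq [Item n]] ; [Item a]] ; [Item [Item n] * [Item a]]]

3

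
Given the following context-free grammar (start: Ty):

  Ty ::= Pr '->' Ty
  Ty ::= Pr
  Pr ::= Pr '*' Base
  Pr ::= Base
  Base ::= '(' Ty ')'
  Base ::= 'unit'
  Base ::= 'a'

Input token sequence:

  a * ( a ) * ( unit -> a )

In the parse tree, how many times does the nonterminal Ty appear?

4

[Ty [Pr [Pr [Pr [Base a]] * [Base ( [Ty [Pr [Base a]]] )]] * [Base ( [Ty [Pr [Base unit]] -> [Ty [Pr [Base a]]]] )]]]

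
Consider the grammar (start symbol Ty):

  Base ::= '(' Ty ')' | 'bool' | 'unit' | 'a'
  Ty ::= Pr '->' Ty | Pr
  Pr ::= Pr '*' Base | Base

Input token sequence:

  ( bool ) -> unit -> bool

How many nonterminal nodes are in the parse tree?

12

[Ty [Pr [Base ( [Ty [Pr [Base bool]]] )]] -> [Ty [Pr [Base unit]] -> [Ty [Pr [Base bool]]]]]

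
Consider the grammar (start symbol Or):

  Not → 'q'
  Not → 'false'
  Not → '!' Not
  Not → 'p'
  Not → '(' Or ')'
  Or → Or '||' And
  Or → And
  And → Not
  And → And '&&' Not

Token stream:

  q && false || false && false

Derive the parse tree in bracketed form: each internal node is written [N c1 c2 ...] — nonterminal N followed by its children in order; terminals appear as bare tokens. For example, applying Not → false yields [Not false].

[Or [Or [And [And [Not q]] && [Not false]]] || [And [And [Not false]] && [Not false]]]

Or
Or || And
And || And
And && Not || And
Not && Not || And
q && Not || And
q && false || And
q && false || And && Not
q && false || Not && Not
q && false || false && Not
q && false || false && false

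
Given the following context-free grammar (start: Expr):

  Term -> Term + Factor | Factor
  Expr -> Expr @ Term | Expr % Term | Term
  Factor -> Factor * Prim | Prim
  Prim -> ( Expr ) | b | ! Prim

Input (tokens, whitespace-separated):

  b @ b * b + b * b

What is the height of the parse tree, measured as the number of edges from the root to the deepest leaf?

6

[Expr [Expr [Term [Factor [Prim b]]]] @ [Term [Term [Factor [Factor [Prim b]] * [Prim b]]] + [Factor [Factor [Prim b]] * [Prim b]]]]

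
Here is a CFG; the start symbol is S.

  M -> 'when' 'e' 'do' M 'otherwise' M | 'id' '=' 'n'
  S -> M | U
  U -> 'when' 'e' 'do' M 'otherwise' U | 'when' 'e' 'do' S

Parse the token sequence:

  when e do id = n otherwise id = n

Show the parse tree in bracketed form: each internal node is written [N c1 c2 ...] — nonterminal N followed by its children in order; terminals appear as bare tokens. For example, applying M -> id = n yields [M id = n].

S
M
when e do M otherwise M
when e do id = n otherwise M
when e do id = n otherwise id = n

[S [M when e do [M id = n] otherwise [M id = n]]]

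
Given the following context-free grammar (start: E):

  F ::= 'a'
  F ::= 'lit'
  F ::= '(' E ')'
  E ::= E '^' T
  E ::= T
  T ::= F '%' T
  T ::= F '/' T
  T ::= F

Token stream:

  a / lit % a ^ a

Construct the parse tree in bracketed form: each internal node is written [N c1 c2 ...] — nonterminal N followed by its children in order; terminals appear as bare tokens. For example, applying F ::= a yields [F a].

E
E ^ T
T ^ T
F / T ^ T
a / T ^ T
a / F % T ^ T
a / lit % T ^ T
a / lit % F ^ T
a / lit % a ^ T
a / lit % a ^ F
a / lit % a ^ a

[E [E [T [F a] / [T [F lit] % [T [F a]]]]] ^ [T [F a]]]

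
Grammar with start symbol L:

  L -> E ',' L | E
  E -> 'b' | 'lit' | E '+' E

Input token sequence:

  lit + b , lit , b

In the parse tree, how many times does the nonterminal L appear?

3

[L [E [E lit] + [E b]] , [L [E lit] , [L [E b]]]]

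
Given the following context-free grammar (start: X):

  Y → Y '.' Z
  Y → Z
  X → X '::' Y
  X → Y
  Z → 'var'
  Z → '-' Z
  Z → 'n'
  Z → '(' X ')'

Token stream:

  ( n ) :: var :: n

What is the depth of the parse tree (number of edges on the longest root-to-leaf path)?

[X [X [X [Y [Z ( [X [Y [Z n]]] )]]] :: [Y [Z var]]] :: [Y [Z n]]]

8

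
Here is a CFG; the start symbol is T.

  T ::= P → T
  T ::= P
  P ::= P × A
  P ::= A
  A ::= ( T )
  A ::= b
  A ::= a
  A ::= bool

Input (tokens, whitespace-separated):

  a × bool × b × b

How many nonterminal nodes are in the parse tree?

9

[T [P [P [P [P [A a]] × [A bool]] × [A b]] × [A b]]]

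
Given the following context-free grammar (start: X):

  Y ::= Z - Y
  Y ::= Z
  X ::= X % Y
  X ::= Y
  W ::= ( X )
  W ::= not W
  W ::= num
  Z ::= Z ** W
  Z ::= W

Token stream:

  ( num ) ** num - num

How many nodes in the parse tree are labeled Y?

[X [Y [Z [Z [W ( [X [Y [Z [W num]]]] )]] ** [W num]] - [Y [Z [W num]]]]]

3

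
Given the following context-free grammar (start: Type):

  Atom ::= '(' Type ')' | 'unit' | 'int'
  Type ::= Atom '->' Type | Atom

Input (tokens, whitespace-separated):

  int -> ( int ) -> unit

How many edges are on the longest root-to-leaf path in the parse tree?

[Type [Atom int] -> [Type [Atom ( [Type [Atom int]] )] -> [Type [Atom unit]]]]

5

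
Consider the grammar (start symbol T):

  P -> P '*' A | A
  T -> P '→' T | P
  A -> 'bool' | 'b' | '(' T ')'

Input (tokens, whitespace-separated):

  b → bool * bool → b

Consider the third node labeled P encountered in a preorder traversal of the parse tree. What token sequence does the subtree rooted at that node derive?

bool

[T [P [A b]] → [T [P [P [A bool]] * [A bool]] → [T [P [A b]]]]]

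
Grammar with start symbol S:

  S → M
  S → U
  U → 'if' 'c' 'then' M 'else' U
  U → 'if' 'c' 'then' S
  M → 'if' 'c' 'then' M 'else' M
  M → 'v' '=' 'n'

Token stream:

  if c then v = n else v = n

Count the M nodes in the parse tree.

3

[S [M if c then [M v = n] else [M v = n]]]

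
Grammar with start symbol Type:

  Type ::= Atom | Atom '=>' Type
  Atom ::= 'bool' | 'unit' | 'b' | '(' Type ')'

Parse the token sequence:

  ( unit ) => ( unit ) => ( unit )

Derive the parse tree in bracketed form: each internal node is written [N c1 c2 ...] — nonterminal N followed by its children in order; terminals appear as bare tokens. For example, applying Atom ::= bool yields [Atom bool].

[Type [Atom ( [Type [Atom unit]] )] => [Type [Atom ( [Type [Atom unit]] )] => [Type [Atom ( [Type [Atom unit]] )]]]]

Type
Atom => Type
( Type ) => Type
( Atom ) => Type
( unit ) => Type
( unit ) => Atom => Type
( unit ) => ( Type ) => Type
( unit ) => ( Atom ) => Type
( unit ) => ( unit ) => Type
( unit ) => ( unit ) => Atom
( unit ) => ( unit ) => ( Type )
( unit ) => ( unit ) => ( Atom )
( unit ) => ( unit ) => ( unit )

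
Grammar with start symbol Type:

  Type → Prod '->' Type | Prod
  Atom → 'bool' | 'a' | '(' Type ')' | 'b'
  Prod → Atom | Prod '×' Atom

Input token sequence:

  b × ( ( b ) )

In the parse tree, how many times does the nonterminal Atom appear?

[Type [Prod [Prod [Atom b]] × [Atom ( [Type [Prod [Atom ( [Type [Prod [Atom b]]] )]]] )]]]

4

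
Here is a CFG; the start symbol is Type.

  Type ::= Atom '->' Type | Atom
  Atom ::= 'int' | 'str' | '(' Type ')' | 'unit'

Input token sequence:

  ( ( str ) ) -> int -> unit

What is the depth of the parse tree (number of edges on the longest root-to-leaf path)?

6

[Type [Atom ( [Type [Atom ( [Type [Atom str]] )]] )] -> [Type [Atom int] -> [Type [Atom unit]]]]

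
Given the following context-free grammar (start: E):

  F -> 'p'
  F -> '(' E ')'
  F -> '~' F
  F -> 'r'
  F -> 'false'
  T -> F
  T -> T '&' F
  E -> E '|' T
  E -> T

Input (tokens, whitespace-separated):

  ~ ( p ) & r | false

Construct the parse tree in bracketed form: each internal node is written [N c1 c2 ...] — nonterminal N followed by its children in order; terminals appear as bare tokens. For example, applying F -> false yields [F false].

[E [E [T [T [F ~ [F ( [E [T [F p]]] )]]] & [F r]]] | [T [F false]]]

E
E | T
T | T
T & F | T
F & F | T
~ F & F | T
~ ( E ) & F | T
~ ( T ) & F | T
~ ( F ) & F | T
~ ( p ) & F | T
~ ( p ) & r | T
~ ( p ) & r | F
~ ( p ) & r | false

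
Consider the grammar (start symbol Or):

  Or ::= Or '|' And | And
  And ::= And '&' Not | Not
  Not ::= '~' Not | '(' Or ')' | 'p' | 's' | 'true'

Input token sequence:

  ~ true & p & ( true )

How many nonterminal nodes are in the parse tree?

[Or [And [And [And [Not ~ [Not true]]] & [Not p]] & [Not ( [Or [And [Not true]]] )]]]

11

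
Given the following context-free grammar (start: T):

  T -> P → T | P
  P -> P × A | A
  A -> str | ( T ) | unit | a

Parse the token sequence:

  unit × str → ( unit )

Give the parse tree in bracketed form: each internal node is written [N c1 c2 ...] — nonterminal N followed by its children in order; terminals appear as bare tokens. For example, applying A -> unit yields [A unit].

[T [P [P [A unit]] × [A str]] → [T [P [A ( [T [P [A unit]]] )]]]]

T
P → T
P × A → T
A × A → T
unit × A → T
unit × str → T
unit × str → P
unit × str → A
unit × str → ( T )
unit × str → ( P )
unit × str → ( A )
unit × str → ( unit )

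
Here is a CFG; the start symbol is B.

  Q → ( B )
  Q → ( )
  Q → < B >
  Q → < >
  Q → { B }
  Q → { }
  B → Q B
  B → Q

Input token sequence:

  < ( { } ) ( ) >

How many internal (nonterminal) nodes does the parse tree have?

8

[B [Q < [B [Q ( [B [Q { }]] )] [B [Q ( )]]] >]]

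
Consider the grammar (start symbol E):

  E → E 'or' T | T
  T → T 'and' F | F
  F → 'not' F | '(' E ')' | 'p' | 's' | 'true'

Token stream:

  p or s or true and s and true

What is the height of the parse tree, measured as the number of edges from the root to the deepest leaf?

[E [E [E [T [F p]]] or [T [F s]]] or [T [T [T [F true]] and [F s]] and [F true]]]

5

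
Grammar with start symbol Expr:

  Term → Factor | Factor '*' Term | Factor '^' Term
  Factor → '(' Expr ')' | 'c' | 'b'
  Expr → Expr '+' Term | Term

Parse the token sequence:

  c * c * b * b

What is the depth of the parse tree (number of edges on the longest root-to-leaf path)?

[Expr [Term [Factor c] * [Term [Factor c] * [Term [Factor b] * [Term [Factor b]]]]]]

6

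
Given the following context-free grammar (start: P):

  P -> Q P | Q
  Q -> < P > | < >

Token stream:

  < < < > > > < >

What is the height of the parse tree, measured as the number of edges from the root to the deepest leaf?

6

[P [Q < [P [Q < [P [Q < >]] >]] >] [P [Q < >]]]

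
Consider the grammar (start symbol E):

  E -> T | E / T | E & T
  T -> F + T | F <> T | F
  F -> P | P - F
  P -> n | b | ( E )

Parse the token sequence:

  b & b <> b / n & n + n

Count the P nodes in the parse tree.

6

[E [E [E [E [T [F [P b]]]] & [T [F [P b]] <> [T [F [P b]]]]] / [T [F [P n]]]] & [T [F [P n]] + [T [F [P n]]]]]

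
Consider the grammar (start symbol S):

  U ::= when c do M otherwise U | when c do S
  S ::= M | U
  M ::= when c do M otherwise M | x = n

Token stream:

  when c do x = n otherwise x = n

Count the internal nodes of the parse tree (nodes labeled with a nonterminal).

[S [M when c do [M x = n] otherwise [M x = n]]]

4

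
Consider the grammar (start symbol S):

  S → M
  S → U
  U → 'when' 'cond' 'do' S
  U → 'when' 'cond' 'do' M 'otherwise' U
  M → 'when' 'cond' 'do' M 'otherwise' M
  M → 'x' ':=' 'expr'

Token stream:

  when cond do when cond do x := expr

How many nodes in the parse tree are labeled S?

[S [U when cond do [S [U when cond do [S [M x := expr]]]]]]

3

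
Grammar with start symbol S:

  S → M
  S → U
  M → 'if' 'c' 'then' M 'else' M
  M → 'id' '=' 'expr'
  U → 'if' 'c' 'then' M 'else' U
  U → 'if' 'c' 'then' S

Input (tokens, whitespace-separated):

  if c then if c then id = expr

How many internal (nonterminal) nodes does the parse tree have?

[S [U if c then [S [U if c then [S [M id = expr]]]]]]

6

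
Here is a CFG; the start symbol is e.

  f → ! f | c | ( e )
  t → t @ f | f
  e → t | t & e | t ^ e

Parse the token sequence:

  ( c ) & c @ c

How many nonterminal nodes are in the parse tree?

11

[e [t [f ( [e [t [f c]]] )]] & [e [t [t [f c]] @ [f c]]]]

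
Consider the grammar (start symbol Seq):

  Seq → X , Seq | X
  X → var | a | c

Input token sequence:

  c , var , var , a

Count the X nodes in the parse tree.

4

[Seq [X c] , [Seq [X var] , [Seq [X var] , [Seq [X a]]]]]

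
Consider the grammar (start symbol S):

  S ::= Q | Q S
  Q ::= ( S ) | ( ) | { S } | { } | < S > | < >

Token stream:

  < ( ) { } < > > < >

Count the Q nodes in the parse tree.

5

[S [Q < [S [Q ( )] [S [Q { }] [S [Q < >]]]] >] [S [Q < >]]]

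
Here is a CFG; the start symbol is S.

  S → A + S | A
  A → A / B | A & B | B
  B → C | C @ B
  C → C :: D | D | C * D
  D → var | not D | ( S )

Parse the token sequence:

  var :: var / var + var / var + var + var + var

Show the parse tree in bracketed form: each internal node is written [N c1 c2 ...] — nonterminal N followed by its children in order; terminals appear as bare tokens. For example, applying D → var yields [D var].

[S [A [A [B [C [C [D var]] :: [D var]]]] / [B [C [D var]]]] + [S [A [A [B [C [D var]]]] / [B [C [D var]]]] + [S [A [B [C [D var]]]] + [S [A [B [C [D var]]]] + [S [A [B [C [D var]]]]]]]]]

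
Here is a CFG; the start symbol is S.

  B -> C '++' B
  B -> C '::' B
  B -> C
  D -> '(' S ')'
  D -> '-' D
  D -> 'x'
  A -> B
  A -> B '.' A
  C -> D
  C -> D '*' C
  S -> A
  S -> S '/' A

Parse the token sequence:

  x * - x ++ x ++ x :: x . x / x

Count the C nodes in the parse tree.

7

[S [S [A [B [C [D x] * [C [D - [D x]]]] ++ [B [C [D x]] ++ [B [C [D x]] :: [B [C [D x]]]]]] . [A [B [C [D x]]]]]] / [A [B [C [D x]]]]]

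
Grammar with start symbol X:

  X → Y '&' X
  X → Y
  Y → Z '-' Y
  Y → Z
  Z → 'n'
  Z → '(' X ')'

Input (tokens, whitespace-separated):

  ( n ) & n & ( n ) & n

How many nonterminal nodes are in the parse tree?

[X [Y [Z ( [X [Y [Z n]]] )]] & [X [Y [Z n]] & [X [Y [Z ( [X [Y [Z n]]] )]] & [X [Y [Z n]]]]]]

18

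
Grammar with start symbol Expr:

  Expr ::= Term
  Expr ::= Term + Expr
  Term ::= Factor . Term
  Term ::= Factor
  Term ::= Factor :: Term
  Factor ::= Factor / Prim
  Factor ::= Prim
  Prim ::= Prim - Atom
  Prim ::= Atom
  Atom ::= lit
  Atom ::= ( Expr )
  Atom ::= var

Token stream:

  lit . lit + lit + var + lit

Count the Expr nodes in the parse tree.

[Expr [Term [Factor [Prim [Atom lit]]] . [Term [Factor [Prim [Atom lit]]]]] + [Expr [Term [Factor [Prim [Atom lit]]]] + [Expr [Term [Factor [Prim [Atom var]]]] + [Expr [Term [Factor [Prim [Atom lit]]]]]]]]

4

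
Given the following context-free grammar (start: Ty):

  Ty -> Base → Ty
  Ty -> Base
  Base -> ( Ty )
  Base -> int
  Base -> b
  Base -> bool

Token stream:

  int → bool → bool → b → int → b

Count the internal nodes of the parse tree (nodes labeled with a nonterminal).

12

[Ty [Base int] → [Ty [Base bool] → [Ty [Base bool] → [Ty [Base b] → [Ty [Base int] → [Ty [Base b]]]]]]]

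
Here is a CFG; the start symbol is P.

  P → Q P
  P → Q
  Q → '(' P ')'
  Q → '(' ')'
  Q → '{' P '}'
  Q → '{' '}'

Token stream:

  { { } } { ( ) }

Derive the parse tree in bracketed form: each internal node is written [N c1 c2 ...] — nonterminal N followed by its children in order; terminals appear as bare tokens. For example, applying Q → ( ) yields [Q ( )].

[P [Q { [P [Q { }]] }] [P [Q { [P [Q ( )]] }]]]

P
Q P
{ P } P
{ Q } P
{ { } } P
{ { } } Q
{ { } } { P }
{ { } } { Q }
{ { } } { ( ) }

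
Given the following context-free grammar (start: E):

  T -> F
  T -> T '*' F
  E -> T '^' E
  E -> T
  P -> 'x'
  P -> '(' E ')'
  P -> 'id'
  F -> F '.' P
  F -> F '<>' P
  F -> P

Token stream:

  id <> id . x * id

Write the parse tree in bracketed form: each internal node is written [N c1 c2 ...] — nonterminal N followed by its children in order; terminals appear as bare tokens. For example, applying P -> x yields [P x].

E
T
T * F
F * F
F . P * F
F <> P . P * F
P <> P . P * F
id <> P . P * F
id <> id . P * F
id <> id . x * F
id <> id . x * P
id <> id . x * id

[E [T [T [F [F [F [P id]] <> [P id]] . [P x]]] * [F [P id]]]]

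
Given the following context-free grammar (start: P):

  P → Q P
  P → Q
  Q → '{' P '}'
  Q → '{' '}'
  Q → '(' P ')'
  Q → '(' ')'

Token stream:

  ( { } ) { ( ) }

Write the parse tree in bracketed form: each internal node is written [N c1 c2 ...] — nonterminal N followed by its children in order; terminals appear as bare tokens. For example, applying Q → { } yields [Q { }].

[P [Q ( [P [Q { }]] )] [P [Q { [P [Q ( )]] }]]]

P
Q P
( P ) P
( Q ) P
( { } ) P
( { } ) Q
( { } ) { P }
( { } ) { Q }
( { } ) { ( ) }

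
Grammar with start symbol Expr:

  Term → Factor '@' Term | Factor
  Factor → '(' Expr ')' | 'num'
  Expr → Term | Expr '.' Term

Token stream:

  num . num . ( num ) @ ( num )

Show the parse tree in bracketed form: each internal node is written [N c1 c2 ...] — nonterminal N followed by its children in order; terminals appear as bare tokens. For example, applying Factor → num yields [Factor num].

Expr
Expr . Term
Expr . Term . Term
Term . Term . Term
Factor . Term . Term
num . Term . Term
num . Factor . Term
num . num . Term
num . num . Factor @ Term
num . num . ( Expr ) @ Term
num . num . ( Term ) @ Term
num . num . ( Factor ) @ Term
num . num . ( num ) @ Term
num . num . ( num ) @ Factor
num . num . ( num ) @ ( Expr )
num . num . ( num ) @ ( Term )
num . num . ( num ) @ ( Factor )
num . num . ( num ) @ ( num )

[Expr [Expr [Expr [Term [Factor num]]] . [Term [Factor num]]] . [Term [Factor ( [Expr [Term [Factor num]]] )] @ [Term [Factor ( [Expr [Term [Factor num]]] )]]]]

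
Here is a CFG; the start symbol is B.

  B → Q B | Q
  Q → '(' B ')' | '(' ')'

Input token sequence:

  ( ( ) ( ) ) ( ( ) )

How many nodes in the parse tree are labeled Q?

5

[B [Q ( [B [Q ( )] [B [Q ( )]]] )] [B [Q ( [B [Q ( )]] )]]]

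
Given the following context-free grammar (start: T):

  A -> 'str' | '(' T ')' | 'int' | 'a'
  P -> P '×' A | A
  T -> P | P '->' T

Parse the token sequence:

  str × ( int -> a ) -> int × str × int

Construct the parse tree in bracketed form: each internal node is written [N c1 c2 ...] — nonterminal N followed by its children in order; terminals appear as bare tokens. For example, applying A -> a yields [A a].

[T [P [P [A str]] × [A ( [T [P [A int]] -> [T [P [A a]]]] )]] -> [T [P [P [P [A int]] × [A str]] × [A int]]]]

T
P -> T
P × A -> T
A × A -> T
str × A -> T
str × ( T ) -> T
str × ( P -> T ) -> T
str × ( A -> T ) -> T
str × ( int -> T ) -> T
str × ( int -> P ) -> T
str × ( int -> A ) -> T
str × ( int -> a ) -> T
str × ( int -> a ) -> P
str × ( int -> a ) -> P × A
str × ( int -> a ) -> P × A × A
str × ( int -> a ) -> A × A × A
str × ( int -> a ) -> int × A × A
str × ( int -> a ) -> int × str × A
str × ( int -> a ) -> int × str × int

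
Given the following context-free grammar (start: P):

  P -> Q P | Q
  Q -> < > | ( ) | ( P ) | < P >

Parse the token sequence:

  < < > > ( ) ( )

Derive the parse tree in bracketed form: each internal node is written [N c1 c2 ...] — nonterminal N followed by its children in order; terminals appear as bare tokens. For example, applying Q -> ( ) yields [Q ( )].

[P [Q < [P [Q < >]] >] [P [Q ( )] [P [Q ( )]]]]

P
Q P
< P > P
< Q > P
< < > > P
< < > > Q P
< < > > ( ) P
< < > > ( ) Q
< < > > ( ) ( )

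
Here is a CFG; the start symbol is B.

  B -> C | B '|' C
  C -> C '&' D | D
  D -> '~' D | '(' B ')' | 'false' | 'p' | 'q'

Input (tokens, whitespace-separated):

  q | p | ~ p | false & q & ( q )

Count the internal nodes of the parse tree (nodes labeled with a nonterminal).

[B [B [B [B [C [D q]]] | [C [D p]]] | [C [D ~ [D p]]]] | [C [C [C [D false]] & [D q]] & [D ( [B [C [D q]]] )]]]

20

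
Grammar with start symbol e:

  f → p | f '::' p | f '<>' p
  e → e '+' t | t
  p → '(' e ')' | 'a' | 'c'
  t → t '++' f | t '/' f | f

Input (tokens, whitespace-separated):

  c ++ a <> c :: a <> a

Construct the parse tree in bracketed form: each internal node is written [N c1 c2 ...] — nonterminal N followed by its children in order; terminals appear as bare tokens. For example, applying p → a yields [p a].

[e [t [t [f [p c]]] ++ [f [f [f [f [p a]] <> [p c]] :: [p a]] <> [p a]]]]

e
t
t ++ f
f ++ f
p ++ f
c ++ f
c ++ f <> p
c ++ f :: p <> p
c ++ f <> p :: p <> p
c ++ p <> p :: p <> p
c ++ a <> p :: p <> p
c ++ a <> c :: p <> p
c ++ a <> c :: a <> p
c ++ a <> c :: a <> a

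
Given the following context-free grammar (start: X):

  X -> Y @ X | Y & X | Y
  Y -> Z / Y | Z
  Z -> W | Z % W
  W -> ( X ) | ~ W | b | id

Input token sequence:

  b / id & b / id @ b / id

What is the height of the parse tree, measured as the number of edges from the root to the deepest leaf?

7

[X [Y [Z [W b]] / [Y [Z [W id]]]] & [X [Y [Z [W b]] / [Y [Z [W id]]]] @ [X [Y [Z [W b]] / [Y [Z [W id]]]]]]]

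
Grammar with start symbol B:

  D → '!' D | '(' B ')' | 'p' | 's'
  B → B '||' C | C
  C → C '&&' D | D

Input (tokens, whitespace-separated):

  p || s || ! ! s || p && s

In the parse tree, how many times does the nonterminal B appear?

4

[B [B [B [B [C [D p]]] || [C [D s]]] || [C [D ! [D ! [D s]]]]] || [C [C [D p]] && [D s]]]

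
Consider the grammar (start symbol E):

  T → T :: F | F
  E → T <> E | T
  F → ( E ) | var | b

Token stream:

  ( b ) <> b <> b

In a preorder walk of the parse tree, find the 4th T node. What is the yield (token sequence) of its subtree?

[E [T [F ( [E [T [F b]]] )]] <> [E [T [F b]] <> [E [T [F b]]]]]

b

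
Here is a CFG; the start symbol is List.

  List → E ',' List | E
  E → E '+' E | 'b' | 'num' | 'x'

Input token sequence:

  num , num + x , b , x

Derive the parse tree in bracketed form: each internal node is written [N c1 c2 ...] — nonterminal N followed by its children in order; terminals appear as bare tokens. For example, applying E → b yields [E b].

List
E , List
num , List
num , E , List
num , E + E , List
num , num + E , List
num , num + x , List
num , num + x , E , List
num , num + x , b , List
num , num + x , b , E
num , num + x , b , x

[List [E num] , [List [E [E num] + [E x]] , [List [E b] , [List [E x]]]]]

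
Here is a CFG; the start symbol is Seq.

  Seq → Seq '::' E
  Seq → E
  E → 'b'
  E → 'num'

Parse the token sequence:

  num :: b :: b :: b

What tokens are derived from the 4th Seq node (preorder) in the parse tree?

[Seq [Seq [Seq [Seq [E num]] :: [E b]] :: [E b]] :: [E b]]

num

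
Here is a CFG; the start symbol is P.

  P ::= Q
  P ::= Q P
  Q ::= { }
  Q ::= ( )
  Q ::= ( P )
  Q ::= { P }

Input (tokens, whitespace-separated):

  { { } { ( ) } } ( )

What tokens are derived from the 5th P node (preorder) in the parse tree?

[P [Q { [P [Q { }] [P [Q { [P [Q ( )]] }]]] }] [P [Q ( )]]]

( )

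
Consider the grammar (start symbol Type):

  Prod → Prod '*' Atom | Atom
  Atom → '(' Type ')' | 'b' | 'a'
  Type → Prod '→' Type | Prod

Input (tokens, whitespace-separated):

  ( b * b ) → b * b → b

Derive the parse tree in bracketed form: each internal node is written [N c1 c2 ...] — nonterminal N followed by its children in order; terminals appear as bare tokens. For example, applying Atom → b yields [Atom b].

[Type [Prod [Atom ( [Type [Prod [Prod [Atom b]] * [Atom b]]] )]] → [Type [Prod [Prod [Atom b]] * [Atom b]] → [Type [Prod [Atom b]]]]]

Type
Prod → Type
Atom → Type
( Type ) → Type
( Prod ) → Type
( Prod * Atom ) → Type
( Atom * Atom ) → Type
( b * Atom ) → Type
( b * b ) → Type
( b * b ) → Prod → Type
( b * b ) → Prod * Atom → Type
( b * b ) → Atom * Atom → Type
( b * b ) → b * Atom → Type
( b * b ) → b * b → Type
( b * b ) → b * b → Prod
( b * b ) → b * b → Atom
( b * b ) → b * b → b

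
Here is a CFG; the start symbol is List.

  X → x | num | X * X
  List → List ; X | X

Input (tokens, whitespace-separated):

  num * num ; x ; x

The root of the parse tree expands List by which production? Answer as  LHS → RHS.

List → List ; X

[List [List [List [X [X num] * [X num]]] ; [X x]] ; [X x]]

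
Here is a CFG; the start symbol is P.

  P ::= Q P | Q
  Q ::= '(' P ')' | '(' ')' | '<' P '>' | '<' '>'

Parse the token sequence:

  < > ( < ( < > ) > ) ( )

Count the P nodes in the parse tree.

[P [Q < >] [P [Q ( [P [Q < [P [Q ( [P [Q < >]] )]] >]] )] [P [Q ( )]]]]

6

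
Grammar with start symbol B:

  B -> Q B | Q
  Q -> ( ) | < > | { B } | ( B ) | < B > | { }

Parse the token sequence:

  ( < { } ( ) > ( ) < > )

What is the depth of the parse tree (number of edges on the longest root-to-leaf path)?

7

[B [Q ( [B [Q < [B [Q { }] [B [Q ( )]]] >] [B [Q ( )] [B [Q < >]]]] )]]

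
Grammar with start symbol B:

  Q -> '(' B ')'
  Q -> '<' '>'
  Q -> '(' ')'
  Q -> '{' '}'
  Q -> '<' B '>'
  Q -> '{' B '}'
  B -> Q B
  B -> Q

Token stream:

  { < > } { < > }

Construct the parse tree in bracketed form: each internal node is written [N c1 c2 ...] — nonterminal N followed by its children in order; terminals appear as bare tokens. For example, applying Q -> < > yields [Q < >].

[B [Q { [B [Q < >]] }] [B [Q { [B [Q < >]] }]]]

B
Q B
{ B } B
{ Q } B
{ < > } B
{ < > } Q
{ < > } { B }
{ < > } { Q }
{ < > } { < > }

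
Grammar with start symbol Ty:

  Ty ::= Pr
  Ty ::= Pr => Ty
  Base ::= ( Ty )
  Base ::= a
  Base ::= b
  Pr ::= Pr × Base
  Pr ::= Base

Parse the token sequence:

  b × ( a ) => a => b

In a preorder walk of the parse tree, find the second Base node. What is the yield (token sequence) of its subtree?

[Ty [Pr [Pr [Base b]] × [Base ( [Ty [Pr [Base a]]] )]] => [Ty [Pr [Base a]] => [Ty [Pr [Base b]]]]]

( a )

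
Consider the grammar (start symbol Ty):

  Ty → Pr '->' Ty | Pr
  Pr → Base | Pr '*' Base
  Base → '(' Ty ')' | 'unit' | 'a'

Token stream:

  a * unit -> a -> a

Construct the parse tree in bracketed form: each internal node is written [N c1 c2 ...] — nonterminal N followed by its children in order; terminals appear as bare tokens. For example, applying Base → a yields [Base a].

Ty
Pr -> Ty
Pr * Base -> Ty
Base * Base -> Ty
a * Base -> Ty
a * unit -> Ty
a * unit -> Pr -> Ty
a * unit -> Base -> Ty
a * unit -> a -> Ty
a * unit -> a -> Pr
a * unit -> a -> Base
a * unit -> a -> a

[Ty [Pr [Pr [Base a]] * [Base unit]] -> [Ty [Pr [Base a]] -> [Ty [Pr [Base a]]]]]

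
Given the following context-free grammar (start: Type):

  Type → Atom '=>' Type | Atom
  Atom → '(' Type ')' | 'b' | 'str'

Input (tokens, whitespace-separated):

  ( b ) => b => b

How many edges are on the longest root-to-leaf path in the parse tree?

[Type [Atom ( [Type [Atom b]] )] => [Type [Atom b] => [Type [Atom b]]]]

4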